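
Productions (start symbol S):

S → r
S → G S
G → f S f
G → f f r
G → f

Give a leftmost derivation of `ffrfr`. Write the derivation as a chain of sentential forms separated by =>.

S=>GS=>fSfS=>fGSfS=>ffSfS=>ffrfS=>ffrfr

S => GS   [S → G S]
GS => fSfS   [G → f S f]
fSfS => fGSfS   [S → G S]
fGSfS => ffSfS   [G → f]
ffSfS => ffrfS   [S → r]
ffrfS => ffrfr   [S → r]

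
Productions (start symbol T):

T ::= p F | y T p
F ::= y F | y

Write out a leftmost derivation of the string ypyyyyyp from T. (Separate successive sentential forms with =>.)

T => yTp   [T ::= y T p]
yTp => ypFp   [T ::= p F]
ypFp => ypyFp   [F ::= y F]
ypyFp => ypyyFp   [F ::= y F]
ypyyFp => ypyyyFp   [F ::= y F]
ypyyyFp => ypyyyyFp   [F ::= y F]
ypyyyyFp => ypyyyyyp   [F ::= y]

T=>yTp=>ypFp=>ypyFp=>ypyyFp=>ypyyyFp=>ypyyyyFp=>ypyyyyyp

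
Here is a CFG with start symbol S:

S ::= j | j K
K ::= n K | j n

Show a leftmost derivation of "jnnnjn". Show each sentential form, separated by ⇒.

S ⇒ jK   [S ::= j K]
jK ⇒ jnK   [K ::= n K]
jnK ⇒ jnnK   [K ::= n K]
jnnK ⇒ jnnnK   [K ::= n K]
jnnnK ⇒ jnnnjn   [K ::= j n]

S ⇒ jK ⇒ jnK ⇒ jnnK ⇒ jnnnK ⇒ jnnnjn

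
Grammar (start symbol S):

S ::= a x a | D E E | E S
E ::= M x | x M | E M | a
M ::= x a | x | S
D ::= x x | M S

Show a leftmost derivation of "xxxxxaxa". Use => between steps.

S => ES   [S ::= E S]
ES => EMS   [E ::= E M]
EMS => EMMS   [E ::= E M]
EMMS => EMMMS   [E ::= E M]
EMMMS => xMMMMS   [E ::= x M]
xMMMMS => xxMMMS   [M ::= x]
xxMMMS => xxxMMS   [M ::= x]
xxxMMS => xxxxMS   [M ::= x]
xxxxMS => xxxxxS   [M ::= x]
xxxxxS => xxxxxaxa   [S ::= a x a]

S=>ES=>EMS=>EMMS=>EMMMS=>xMMMMS=>xxMMMS=>xxxMMS=>xxxxMS=>xxxxxS=>xxxxxaxa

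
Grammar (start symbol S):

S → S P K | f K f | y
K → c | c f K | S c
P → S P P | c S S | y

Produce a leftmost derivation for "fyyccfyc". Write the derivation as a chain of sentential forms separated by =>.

S => SPK => fKfPK => fScfPK => fSPKcfPK => fyPKcfPK => fyyKcfPK => fyyccfPK => fyyccfyK => fyyccfyc

S => SPK   [S → S P K]
SPK => fKfPK   [S → f K f]
fKfPK => fScfPK   [K → S c]
fScfPK => fSPKcfPK   [S → S P K]
fSPKcfPK => fyPKcfPK   [S → y]
fyPKcfPK => fyyKcfPK   [P → y]
fyyKcfPK => fyyccfPK   [K → c]
fyyccfPK => fyyccfyK   [P → y]
fyyccfyK => fyyccfyc   [K → c]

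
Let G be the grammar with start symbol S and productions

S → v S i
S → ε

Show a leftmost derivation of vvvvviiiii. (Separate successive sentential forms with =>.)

S => vSi   [S → v S i]
vSi => vvSii   [S → v S i]
vvSii => vvvSiii   [S → v S i]
vvvSiii => vvvvSiiii   [S → v S i]
vvvvSiiii => vvvvvSiiiii   [S → v S i]
vvvvvSiiiii => vvvvviiiii   [S → ε]

S => vSi => vvSii => vvvSiii => vvvvSiiii => vvvvvSiiiii => vvvvviiiii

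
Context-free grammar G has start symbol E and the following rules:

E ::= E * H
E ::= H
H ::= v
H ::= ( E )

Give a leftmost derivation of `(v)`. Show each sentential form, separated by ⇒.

E⇒H⇒(E)⇒(H)⇒(v)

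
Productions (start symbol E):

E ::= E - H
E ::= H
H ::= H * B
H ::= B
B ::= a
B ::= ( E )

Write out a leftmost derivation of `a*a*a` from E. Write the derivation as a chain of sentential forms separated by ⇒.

E⇒H⇒H*B⇒H*B*B⇒B*B*B⇒a*B*B⇒a*a*B⇒a*a*a

E ⇒ H   [E ::= H]
H ⇒ H*B   [H ::= H * B]
H*B ⇒ H*B*B   [H ::= H * B]
H*B*B ⇒ B*B*B   [H ::= B]
B*B*B ⇒ a*B*B   [B ::= a]
a*B*B ⇒ a*a*B   [B ::= a]
a*a*B ⇒ a*a*a   [B ::= a]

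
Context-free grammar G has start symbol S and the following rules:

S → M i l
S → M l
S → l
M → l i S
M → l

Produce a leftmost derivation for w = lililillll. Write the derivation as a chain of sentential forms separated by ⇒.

S ⇒ Ml   [S → M l]
Ml ⇒ liSl   [M → l i S]
liSl ⇒ liMll   [S → M l]
liMll ⇒ liliSll   [M → l i S]
liliSll ⇒ liliMlll   [S → M l]
liliMlll ⇒ lililiSlll   [M → l i S]
lililiSlll ⇒ lililillll   [S → l]

S⇒Ml⇒liSl⇒liMll⇒liliSll⇒liliMlll⇒lililiSlll⇒lililillll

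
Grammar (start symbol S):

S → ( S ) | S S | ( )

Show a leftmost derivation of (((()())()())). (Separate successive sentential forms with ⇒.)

S⇒(S)⇒((S))⇒((SS))⇒((SSS))⇒(((S)SS))⇒(((SS)SS))⇒(((()S)SS))⇒(((()())SS))⇒(((()())()S))⇒(((()())()()))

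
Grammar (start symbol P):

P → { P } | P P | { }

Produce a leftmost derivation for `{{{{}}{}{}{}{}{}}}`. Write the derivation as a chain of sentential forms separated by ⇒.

P ⇒ {P}   [P → { P }]
{P} ⇒ {{P}}   [P → { P }]
{{P}} ⇒ {{PP}}   [P → P P]
{{PP}} ⇒ {{PPP}}   [P → P P]
{{PPP}} ⇒ {{{P}PP}}   [P → { P }]
{{{P}PP}} ⇒ {{{{}}PP}}   [P → { }]
{{{{}}PP}} ⇒ {{{{}}PPP}}   [P → P P]
{{{{}}PPP}} ⇒ {{{{}}PPPP}}   [P → P P]
{{{{}}PPPP}} ⇒ {{{{}}{}PPP}}   [P → { }]
{{{{}}{}PPP}} ⇒ {{{{}}{}PPPP}}   [P → P P]
{{{{}}{}PPPP}} ⇒ {{{{}}{}{}PPP}}   [P → { }]
{{{{}}{}{}PPP}} ⇒ {{{{}}{}{}{}PP}}   [P → { }]
{{{{}}{}{}{}PP}} ⇒ {{{{}}{}{}{}{}P}}   [P → { }]
{{{{}}{}{}{}{}P}} ⇒ {{{{}}{}{}{}{}{}}}   [P → { }]

P⇒{P}⇒{{P}}⇒{{PP}}⇒{{PPP}}⇒{{{P}PP}}⇒{{{{}}PP}}⇒{{{{}}PPP}}⇒{{{{}}PPPP}}⇒{{{{}}{}PPP}}⇒{{{{}}{}PPPP}}⇒{{{{}}{}{}PPP}}⇒{{{{}}{}{}{}PP}}⇒{{{{}}{}{}{}{}P}}⇒{{{{}}{}{}{}{}{}}}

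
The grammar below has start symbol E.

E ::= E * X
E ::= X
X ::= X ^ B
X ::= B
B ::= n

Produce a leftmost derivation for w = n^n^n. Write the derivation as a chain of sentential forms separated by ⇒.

E ⇒ X ⇒ X^B ⇒ X^B^B ⇒ B^B^B ⇒ n^B^B ⇒ n^n^B ⇒ n^n^n

E ⇒ X   [E ::= X]
X ⇒ X^B   [X ::= X ^ B]
X^B ⇒ X^B^B   [X ::= X ^ B]
X^B^B ⇒ B^B^B   [X ::= B]
B^B^B ⇒ n^B^B   [B ::= n]
n^B^B ⇒ n^n^B   [B ::= n]
n^n^B ⇒ n^n^n   [B ::= n]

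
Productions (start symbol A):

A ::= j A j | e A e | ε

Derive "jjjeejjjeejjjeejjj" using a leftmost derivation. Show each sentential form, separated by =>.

A => jAj   [A ::= j A j]
jAj => jjAjj   [A ::= j A j]
jjAjj => jjjAjjj   [A ::= j A j]
jjjAjjj => jjjeAejjj   [A ::= e A e]
jjjeAejjj => jjjeeAeejjj   [A ::= e A e]
jjjeeAeejjj => jjjeejAjeejjj   [A ::= j A j]
jjjeejAjeejjj => jjjeejjAjjeejjj   [A ::= j A j]
jjjeejjAjjeejjj => jjjeejjjAjjjeejjj   [A ::= j A j]
jjjeejjjAjjjeejjj => jjjeejjjeAejjjeejjj   [A ::= e A e]
jjjeejjjeAejjjeejjj => jjjeejjjeejjjeejjj   [A ::= ε]

A => jAj => jjAjj => jjjAjjj => jjjeAejjj => jjjeeAeejjj => jjjeejAjeejjj => jjjeejjAjjeejjj => jjjeejjjAjjjeejjj => jjjeejjjeAejjjeejjj => jjjeejjjeejjjeejjj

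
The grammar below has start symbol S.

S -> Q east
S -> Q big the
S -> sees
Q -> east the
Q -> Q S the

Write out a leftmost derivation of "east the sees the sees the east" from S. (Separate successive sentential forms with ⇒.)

S ⇒ Q east ⇒ Q S the east ⇒ Q S the S the east ⇒ east the S the S the east ⇒ east the sees the S the east ⇒ east the sees the sees the east

S ⇒ Q east   [S -> Q east]
Q east ⇒ Q S the east   [Q -> Q S the]
Q S the east ⇒ Q S the S the east   [Q -> Q S the]
Q S the S the east ⇒ east the S the S the east   [Q -> east the]
east the S the S the east ⇒ east the sees the S the east   [S -> sees]
east the sees the S the east ⇒ east the sees the sees the east   [S -> sees]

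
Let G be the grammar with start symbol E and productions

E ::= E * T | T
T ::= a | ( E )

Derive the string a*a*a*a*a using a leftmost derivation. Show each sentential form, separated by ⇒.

E ⇒ E*T   [E ::= E * T]
E*T ⇒ E*T*T   [E ::= E * T]
E*T*T ⇒ E*T*T*T   [E ::= E * T]
E*T*T*T ⇒ E*T*T*T*T   [E ::= E * T]
E*T*T*T*T ⇒ T*T*T*T*T   [E ::= T]
T*T*T*T*T ⇒ a*T*T*T*T   [T ::= a]
a*T*T*T*T ⇒ a*a*T*T*T   [T ::= a]
a*a*T*T*T ⇒ a*a*a*T*T   [T ::= a]
a*a*a*T*T ⇒ a*a*a*a*T   [T ::= a]
a*a*a*a*T ⇒ a*a*a*a*a   [T ::= a]

E ⇒ E*T ⇒ E*T*T ⇒ E*T*T*T ⇒ E*T*T*T*T ⇒ T*T*T*T*T ⇒ a*T*T*T*T ⇒ a*a*T*T*T ⇒ a*a*a*T*T ⇒ a*a*a*a*T ⇒ a*a*a*a*a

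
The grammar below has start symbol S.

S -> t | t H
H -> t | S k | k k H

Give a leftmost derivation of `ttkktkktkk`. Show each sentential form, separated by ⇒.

S ⇒ tH   [S -> t H]
tH ⇒ tSk   [H -> S k]
tSk ⇒ ttHk   [S -> t H]
ttHk ⇒ ttkkHk   [H -> k k H]
ttkkHk ⇒ ttkkSkk   [H -> S k]
ttkkSkk ⇒ ttkktHkk   [S -> t H]
ttkktHkk ⇒ ttkktkkHkk   [H -> k k H]
ttkktkkHkk ⇒ ttkktkktkk   [H -> t]

S ⇒ tH ⇒ tSk ⇒ ttHk ⇒ ttkkHk ⇒ ttkkSkk ⇒ ttkktHkk ⇒ ttkktkkHkk ⇒ ttkktkktkk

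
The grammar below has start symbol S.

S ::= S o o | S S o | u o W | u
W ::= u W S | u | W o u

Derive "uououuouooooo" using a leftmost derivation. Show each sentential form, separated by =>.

S => Soo   [S ::= S o o]
Soo => Soooo   [S ::= S o o]
Soooo => SSooooo   [S ::= S S o]
SSooooo => SSoSooooo   [S ::= S S o]
SSoSooooo => uoWSoSooooo   [S ::= u o W]
uoWSoSooooo => uoWouSoSooooo   [W ::= W o u]
uoWouSoSooooo => uououSoSooooo   [W ::= u]
uououSoSooooo => uououuoSooooo   [S ::= u]
uououuoSooooo => uououuouooooo   [S ::= u]

S=>Soo=>Soooo=>SSooooo=>SSoSooooo=>uoWSoSooooo=>uoWouSoSooooo=>uououSoSooooo=>uououuoSooooo=>uououuouooooo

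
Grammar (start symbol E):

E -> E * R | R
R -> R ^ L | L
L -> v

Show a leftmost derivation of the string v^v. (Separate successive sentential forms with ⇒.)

E⇒R⇒R^L⇒L^L⇒v^L⇒v^v

E ⇒ R   [E -> R]
R ⇒ R^L   [R -> R ^ L]
R^L ⇒ L^L   [R -> L]
L^L ⇒ v^L   [L -> v]
v^L ⇒ v^v   [L -> v]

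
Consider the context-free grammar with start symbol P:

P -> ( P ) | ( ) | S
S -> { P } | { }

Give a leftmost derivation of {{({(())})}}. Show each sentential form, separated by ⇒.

P⇒S⇒{P}⇒{S}⇒{{P}}⇒{{(P)}}⇒{{(S)}}⇒{{({P})}}⇒{{({(P)})}}⇒{{({(())})}}

P ⇒ S   [P -> S]
S ⇒ {P}   [S -> { P }]
{P} ⇒ {S}   [P -> S]
{S} ⇒ {{P}}   [S -> { P }]
{{P}} ⇒ {{(P)}}   [P -> ( P )]
{{(P)}} ⇒ {{(S)}}   [P -> S]
{{(S)}} ⇒ {{({P})}}   [S -> { P }]
{{({P})}} ⇒ {{({(P)})}}   [P -> ( P )]
{{({(P)})}} ⇒ {{({(())})}}   [P -> ( )]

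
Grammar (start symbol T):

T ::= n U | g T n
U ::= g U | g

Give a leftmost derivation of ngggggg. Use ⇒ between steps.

T⇒nU⇒ngU⇒nggU⇒ngggU⇒nggggU⇒ngggggU⇒ngggggg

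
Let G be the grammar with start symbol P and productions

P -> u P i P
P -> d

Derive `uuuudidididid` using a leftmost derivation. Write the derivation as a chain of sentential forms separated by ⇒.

P ⇒ uPiP ⇒ uuPiPiP ⇒ uuuPiPiPiP ⇒ uuuuPiPiPiPiP ⇒ uuuudiPiPiPiP ⇒ uuuudidiPiPiP ⇒ uuuudididiPiP ⇒ uuuudidididiP ⇒ uuuudidididid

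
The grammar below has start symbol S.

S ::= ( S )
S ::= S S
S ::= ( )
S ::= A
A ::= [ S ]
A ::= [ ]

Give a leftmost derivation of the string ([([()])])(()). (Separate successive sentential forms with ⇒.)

S ⇒ SS   [S ::= S S]
SS ⇒ (S)S   [S ::= ( S )]
(S)S ⇒ (A)S   [S ::= A]
(A)S ⇒ ([S])S   [A ::= [ S ]]
([S])S ⇒ ([(S)])S   [S ::= ( S )]
([(S)])S ⇒ ([(A)])S   [S ::= A]
([(A)])S ⇒ ([([S])])S   [A ::= [ S ]]
([([S])])S ⇒ ([([()])])S   [S ::= ( )]
([([()])])S ⇒ ([([()])])(S)   [S ::= ( S )]
([([()])])(S) ⇒ ([([()])])(())   [S ::= ( )]

S ⇒ SS ⇒ (S)S ⇒ (A)S ⇒ ([S])S ⇒ ([(S)])S ⇒ ([(A)])S ⇒ ([([S])])S ⇒ ([([()])])S ⇒ ([([()])])(S) ⇒ ([([()])])(())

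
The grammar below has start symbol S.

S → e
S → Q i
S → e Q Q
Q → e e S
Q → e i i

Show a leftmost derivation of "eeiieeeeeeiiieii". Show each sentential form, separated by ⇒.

S⇒eQQ⇒eeiiQ⇒eeiieeS⇒eeiieeeQQ⇒eeiieeeeeSQ⇒eeiieeeeeQiQ⇒eeiieeeeeeiiiQ⇒eeiieeeeeeiiieii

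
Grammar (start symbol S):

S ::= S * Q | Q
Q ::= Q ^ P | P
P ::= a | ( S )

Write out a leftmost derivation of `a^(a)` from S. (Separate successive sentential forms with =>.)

S => Q => Q^P => P^P => a^P => a^(S) => a^(Q) => a^(P) => a^(a)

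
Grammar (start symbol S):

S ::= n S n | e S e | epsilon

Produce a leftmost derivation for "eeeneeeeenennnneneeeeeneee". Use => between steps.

S => eSe   [S ::= e S e]
eSe => eeSee   [S ::= e S e]
eeSee => eeeSeee   [S ::= e S e]
eeeSeee => eeenSneee   [S ::= n S n]
eeenSneee => eeeneSeneee   [S ::= e S e]
eeeneSeneee => eeeneeSeeneee   [S ::= e S e]
eeeneeSeeneee => eeeneeeSeeeneee   [S ::= e S e]
eeeneeeSeeeneee => eeeneeeeSeeeeneee   [S ::= e S e]
eeeneeeeSeeeeneee => eeeneeeeeSeeeeeneee   [S ::= e S e]
eeeneeeeeSeeeeeneee => eeeneeeeenSneeeeeneee   [S ::= n S n]
eeeneeeeenSneeeeeneee => eeeneeeeeneSeneeeeeneee   [S ::= e S e]
eeeneeeeeneSeneeeeeneee => eeeneeeeenenSneneeeeeneee   [S ::= n S n]
eeeneeeeenenSneneeeeeneee => eeeneeeeenennSnneneeeeeneee   [S ::= n S n]
eeeneeeeenennSnneneeeeeneee => eeeneeeeenennnneneeeeeneee   [S ::= epsilon]

S=>eSe=>eeSee=>eeeSeee=>eeenSneee=>eeeneSeneee=>eeeneeSeeneee=>eeeneeeSeeeneee=>eeeneeeeSeeeeneee=>eeeneeeeeSeeeeeneee=>eeeneeeeenSneeeeeneee=>eeeneeeeeneSeneeeeeneee=>eeeneeeeenenSneneeeeeneee=>eeeneeeeenennSnneneeeeeneee=>eeeneeeeenennnneneeeeeneee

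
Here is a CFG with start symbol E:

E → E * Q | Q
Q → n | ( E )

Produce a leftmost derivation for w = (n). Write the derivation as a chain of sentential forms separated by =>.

E => Q => (E) => (Q) => (n)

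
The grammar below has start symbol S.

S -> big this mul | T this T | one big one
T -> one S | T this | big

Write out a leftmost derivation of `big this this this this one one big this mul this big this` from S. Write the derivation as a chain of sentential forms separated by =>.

S => T this T => T this this T => T this this this T => T this this this this T => big this this this this T => big this this this this T this => big this this this this one S this => big this this this this one T this T this => big this this this this one one S this T this => big this this this this one one big this mul this T this => big this this this this one one big this mul this big this

S => T this T   [S -> T this T]
T this T => T this this T   [T -> T this]
T this this T => T this this this T   [T -> T this]
T this this this T => T this this this this T   [T -> T this]
T this this this this T => big this this this this T   [T -> big]
big this this this this T => big this this this this T this   [T -> T this]
big this this this this T this => big this this this this one S this   [T -> one S]
big this this this this one S this => big this this this this one T this T this   [S -> T this T]
big this this this this one T this T this => big this this this this one one S this T this   [T -> one S]
big this this this this one one S this T this => big this this this this one one big this mul this T this   [S -> big this mul]
big this this this this one one big this mul this T this => big this this this this one one big this mul this big this   [T -> big]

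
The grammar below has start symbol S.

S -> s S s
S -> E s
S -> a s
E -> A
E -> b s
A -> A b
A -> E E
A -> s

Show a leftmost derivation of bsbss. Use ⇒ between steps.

S ⇒ Es   [S -> E s]
Es ⇒ As   [E -> A]
As ⇒ EEs   [A -> E E]
EEs ⇒ bsEs   [E -> b s]
bsEs ⇒ bsbss   [E -> b s]

S ⇒ Es ⇒ As ⇒ EEs ⇒ bsEs ⇒ bsbss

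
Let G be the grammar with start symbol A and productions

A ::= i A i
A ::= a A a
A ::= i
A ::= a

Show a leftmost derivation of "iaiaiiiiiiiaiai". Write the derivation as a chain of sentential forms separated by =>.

A => iAi   [A ::= i A i]
iAi => iaAai   [A ::= a A a]
iaAai => iaiAiai   [A ::= i A i]
iaiAiai => iaiaAaiai   [A ::= a A a]
iaiaAaiai => iaiaiAiaiai   [A ::= i A i]
iaiaiAiaiai => iaiaiiAiiaiai   [A ::= i A i]
iaiaiiAiiaiai => iaiaiiiAiiiaiai   [A ::= i A i]
iaiaiiiAiiiaiai => iaiaiiiiiiiaiai   [A ::= i]

A => iAi => iaAai => iaiAiai => iaiaAaiai => iaiaiAiaiai => iaiaiiAiiaiai => iaiaiiiAiiiaiai => iaiaiiiiiiiaiai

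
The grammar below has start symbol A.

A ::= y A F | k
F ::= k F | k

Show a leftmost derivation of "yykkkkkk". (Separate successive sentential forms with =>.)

A=>yAF=>yyAFF=>yykFF=>yykkFF=>yykkkF=>yykkkkF=>yykkkkkF=>yykkkkkk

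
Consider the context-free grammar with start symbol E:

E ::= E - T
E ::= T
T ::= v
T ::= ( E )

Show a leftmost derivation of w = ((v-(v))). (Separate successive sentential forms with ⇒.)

E ⇒ T ⇒ (E) ⇒ (T) ⇒ ((E)) ⇒ ((E-T)) ⇒ ((T-T)) ⇒ ((v-T)) ⇒ ((v-(E))) ⇒ ((v-(T))) ⇒ ((v-(v)))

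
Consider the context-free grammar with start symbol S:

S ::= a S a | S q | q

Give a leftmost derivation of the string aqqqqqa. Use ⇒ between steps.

S ⇒ aSa   [S ::= a S a]
aSa ⇒ aSqa   [S ::= S q]
aSqa ⇒ aSqqa   [S ::= S q]
aSqqa ⇒ aSqqqa   [S ::= S q]
aSqqqa ⇒ aSqqqqa   [S ::= S q]
aSqqqqa ⇒ aqqqqqa   [S ::= q]

S ⇒ aSa ⇒ aSqa ⇒ aSqqa ⇒ aSqqqa ⇒ aSqqqqa ⇒ aqqqqqa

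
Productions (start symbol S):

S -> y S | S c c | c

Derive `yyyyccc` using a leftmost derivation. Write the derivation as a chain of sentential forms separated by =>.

S => yS   [S -> y S]
yS => yyS   [S -> y S]
yyS => yyyS   [S -> y S]
yyyS => yyyyS   [S -> y S]
yyyyS => yyyyScc   [S -> S c c]
yyyyScc => yyyyccc   [S -> c]

S => yS => yyS => yyyS => yyyyS => yyyyScc => yyyyccc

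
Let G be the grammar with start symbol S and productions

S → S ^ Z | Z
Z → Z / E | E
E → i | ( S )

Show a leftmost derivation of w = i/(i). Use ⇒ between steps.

S ⇒ Z   [S → Z]
Z ⇒ Z/E   [Z → Z / E]
Z/E ⇒ E/E   [Z → E]
E/E ⇒ i/E   [E → i]
i/E ⇒ i/(S)   [E → ( S )]
i/(S) ⇒ i/(Z)   [S → Z]
i/(Z) ⇒ i/(E)   [Z → E]
i/(E) ⇒ i/(i)   [E → i]

S ⇒ Z ⇒ Z/E ⇒ E/E ⇒ i/E ⇒ i/(S) ⇒ i/(Z) ⇒ i/(E) ⇒ i/(i)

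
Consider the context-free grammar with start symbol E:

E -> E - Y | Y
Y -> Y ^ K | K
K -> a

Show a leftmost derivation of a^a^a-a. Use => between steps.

E=>E-Y=>Y-Y=>Y^K-Y=>Y^K^K-Y=>K^K^K-Y=>a^K^K-Y=>a^a^K-Y=>a^a^a-Y=>a^a^a-K=>a^a^a-a

E => E-Y   [E -> E - Y]
E-Y => Y-Y   [E -> Y]
Y-Y => Y^K-Y   [Y -> Y ^ K]
Y^K-Y => Y^K^K-Y   [Y -> Y ^ K]
Y^K^K-Y => K^K^K-Y   [Y -> K]
K^K^K-Y => a^K^K-Y   [K -> a]
a^K^K-Y => a^a^K-Y   [K -> a]
a^a^K-Y => a^a^a-Y   [K -> a]
a^a^a-Y => a^a^a-K   [Y -> K]
a^a^a-K => a^a^a-a   [K -> a]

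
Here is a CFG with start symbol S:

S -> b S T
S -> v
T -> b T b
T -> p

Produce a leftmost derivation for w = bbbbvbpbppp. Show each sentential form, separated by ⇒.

S ⇒ bST ⇒ bbSTT ⇒ bbbSTTT ⇒ bbbbSTTTT ⇒ bbbbvTTTT ⇒ bbbbvbTbTTT ⇒ bbbbvbpbTTT ⇒ bbbbvbpbpTT ⇒ bbbbvbpbppT ⇒ bbbbvbpbppp

S ⇒ bST   [S -> b S T]
bST ⇒ bbSTT   [S -> b S T]
bbSTT ⇒ bbbSTTT   [S -> b S T]
bbbSTTT ⇒ bbbbSTTTT   [S -> b S T]
bbbbSTTTT ⇒ bbbbvTTTT   [S -> v]
bbbbvTTTT ⇒ bbbbvbTbTTT   [T -> b T b]
bbbbvbTbTTT ⇒ bbbbvbpbTTT   [T -> p]
bbbbvbpbTTT ⇒ bbbbvbpbpTT   [T -> p]
bbbbvbpbpTT ⇒ bbbbvbpbppT   [T -> p]
bbbbvbpbppT ⇒ bbbbvbpbppp   [T -> p]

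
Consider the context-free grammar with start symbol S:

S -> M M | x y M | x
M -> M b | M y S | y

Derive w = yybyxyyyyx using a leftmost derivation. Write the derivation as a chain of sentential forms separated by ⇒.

S⇒MM⇒yM⇒yMyS⇒yMySyS⇒yMySySyS⇒yMbySySyS⇒yybySySyS⇒yybyxySyS⇒yybyxyMMyS⇒yybyxyyMyS⇒yybyxyyyyS⇒yybyxyyyyx

S ⇒ MM   [S -> M M]
MM ⇒ yM   [M -> y]
yM ⇒ yMyS   [M -> M y S]
yMyS ⇒ yMySyS   [M -> M y S]
yMySyS ⇒ yMySySyS   [M -> M y S]
yMySySyS ⇒ yMbySySyS   [M -> M b]
yMbySySyS ⇒ yybySySyS   [M -> y]
yybySySyS ⇒ yybyxySyS   [S -> x]
yybyxySyS ⇒ yybyxyMMyS   [S -> M M]
yybyxyMMyS ⇒ yybyxyyMyS   [M -> y]
yybyxyyMyS ⇒ yybyxyyyyS   [M -> y]
yybyxyyyyS ⇒ yybyxyyyyx   [S -> x]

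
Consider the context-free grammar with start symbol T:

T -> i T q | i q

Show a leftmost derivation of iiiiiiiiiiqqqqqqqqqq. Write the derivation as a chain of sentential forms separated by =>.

T => iTq => iiTqq => iiiTqqq => iiiiTqqqq => iiiiiTqqqqq => iiiiiiTqqqqqq => iiiiiiiTqqqqqqq => iiiiiiiiTqqqqqqqq => iiiiiiiiiTqqqqqqqqq => iiiiiiiiiiqqqqqqqqqq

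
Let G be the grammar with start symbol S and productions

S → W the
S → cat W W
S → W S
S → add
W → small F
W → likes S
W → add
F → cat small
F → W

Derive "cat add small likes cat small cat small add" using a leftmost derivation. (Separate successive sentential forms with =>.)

S => cat W W => cat add W => cat add small F => cat add small W => cat add small likes S => cat add small likes cat W W => cat add small likes cat small F W => cat add small likes cat small cat small W => cat add small likes cat small cat small add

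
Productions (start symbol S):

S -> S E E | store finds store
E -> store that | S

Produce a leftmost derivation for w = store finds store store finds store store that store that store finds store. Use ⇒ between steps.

S ⇒ S E E ⇒ S E E E E ⇒ store finds store E E E E ⇒ store finds store S E E E ⇒ store finds store store finds store E E E ⇒ store finds store store finds store store that E E ⇒ store finds store store finds store store that store that E ⇒ store finds store store finds store store that store that S ⇒ store finds store store finds store store that store that store finds store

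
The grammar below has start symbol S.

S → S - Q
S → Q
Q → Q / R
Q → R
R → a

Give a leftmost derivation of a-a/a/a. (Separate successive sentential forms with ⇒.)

S ⇒ S-Q ⇒ Q-Q ⇒ R-Q ⇒ a-Q ⇒ a-Q/R ⇒ a-Q/R/R ⇒ a-R/R/R ⇒ a-a/R/R ⇒ a-a/a/R ⇒ a-a/a/a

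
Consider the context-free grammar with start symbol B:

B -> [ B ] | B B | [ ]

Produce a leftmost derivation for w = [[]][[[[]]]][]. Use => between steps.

B => BB   [B -> B B]
BB => BBB   [B -> B B]
BBB => [B]BB   [B -> [ B ]]
[B]BB => [[]]BB   [B -> [ ]]
[[]]BB => [[]][B]B   [B -> [ B ]]
[[]][B]B => [[]][[B]]B   [B -> [ B ]]
[[]][[B]]B => [[]][[[B]]]B   [B -> [ B ]]
[[]][[[B]]]B => [[]][[[[]]]]B   [B -> [ ]]
[[]][[[[]]]]B => [[]][[[[]]]][]   [B -> [ ]]

B => BB => BBB => [B]BB => [[]]BB => [[]][B]B => [[]][[B]]B => [[]][[[B]]]B => [[]][[[[]]]]B => [[]][[[[]]]][]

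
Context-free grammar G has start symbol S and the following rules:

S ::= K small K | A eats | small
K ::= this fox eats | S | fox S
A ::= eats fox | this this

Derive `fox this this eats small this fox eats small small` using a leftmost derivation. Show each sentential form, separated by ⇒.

S ⇒ K small K ⇒ fox S small K ⇒ fox A eats small K ⇒ fox this this eats small K ⇒ fox this this eats small S ⇒ fox this this eats small K small K ⇒ fox this this eats small this fox eats small K ⇒ fox this this eats small this fox eats small S ⇒ fox this this eats small this fox eats small small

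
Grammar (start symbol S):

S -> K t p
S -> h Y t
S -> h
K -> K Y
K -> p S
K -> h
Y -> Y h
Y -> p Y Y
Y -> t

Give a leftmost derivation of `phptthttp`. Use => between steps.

S=>Ktp=>pStp=>phYttp=>phYhttp=>phpYYhttp=>phptYhttp=>phptthttp

S => Ktp   [S -> K t p]
Ktp => pStp   [K -> p S]
pStp => phYttp   [S -> h Y t]
phYttp => phYhttp   [Y -> Y h]
phYhttp => phpYYhttp   [Y -> p Y Y]
phpYYhttp => phptYhttp   [Y -> t]
phptYhttp => phptthttp   [Y -> t]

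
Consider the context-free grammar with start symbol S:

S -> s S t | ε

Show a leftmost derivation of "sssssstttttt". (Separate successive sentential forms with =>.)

S => sSt => ssStt => sssSttt => ssssStttt => sssssSttttt => ssssssStttttt => sssssstttttt

S => sSt   [S -> s S t]
sSt => ssStt   [S -> s S t]
ssStt => sssSttt   [S -> s S t]
sssSttt => ssssStttt   [S -> s S t]
ssssStttt => sssssSttttt   [S -> s S t]
sssssSttttt => ssssssStttttt   [S -> s S t]
ssssssStttttt => sssssstttttt   [S -> ε]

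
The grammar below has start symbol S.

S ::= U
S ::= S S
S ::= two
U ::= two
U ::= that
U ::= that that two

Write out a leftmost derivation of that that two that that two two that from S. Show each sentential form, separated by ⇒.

S ⇒ S S ⇒ S S S ⇒ S S S S ⇒ U S S S ⇒ that that two S S S ⇒ that that two U S S ⇒ that that two that that two S S ⇒ that that two that that two U S ⇒ that that two that that two two S ⇒ that that two that that two two U ⇒ that that two that that two two that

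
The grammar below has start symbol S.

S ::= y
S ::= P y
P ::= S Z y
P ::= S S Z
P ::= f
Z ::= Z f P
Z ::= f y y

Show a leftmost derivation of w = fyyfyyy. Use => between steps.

S => Py   [S ::= P y]
Py => SSZy   [P ::= S S Z]
SSZy => PySZy   [S ::= P y]
PySZy => fySZy   [P ::= f]
fySZy => fyyZy   [S ::= y]
fyyZy => fyyfyyy   [Z ::= f y y]

S => Py => SSZy => PySZy => fySZy => fyyZy => fyyfyyy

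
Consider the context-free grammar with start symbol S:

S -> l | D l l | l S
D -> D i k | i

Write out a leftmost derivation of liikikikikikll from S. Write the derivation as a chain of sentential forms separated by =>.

S => lS => lDll => lDikll => lDikikll => lDikikikll => lDikikikikll => lDikikikikikll => liikikikikikll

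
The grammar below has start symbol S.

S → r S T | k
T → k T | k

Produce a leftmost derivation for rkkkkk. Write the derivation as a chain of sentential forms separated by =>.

S => rST   [S → r S T]
rST => rkT   [S → k]
rkT => rkkT   [T → k T]
rkkT => rkkkT   [T → k T]
rkkkT => rkkkkT   [T → k T]
rkkkkT => rkkkkk   [T → k]

S => rST => rkT => rkkT => rkkkT => rkkkkT => rkkkkk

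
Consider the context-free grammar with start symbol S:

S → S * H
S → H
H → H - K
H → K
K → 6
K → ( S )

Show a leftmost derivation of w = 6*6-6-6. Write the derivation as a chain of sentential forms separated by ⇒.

S ⇒ S*H   [S → S * H]
S*H ⇒ H*H   [S → H]
H*H ⇒ K*H   [H → K]
K*H ⇒ 6*H   [K → 6]
6*H ⇒ 6*H-K   [H → H - K]
6*H-K ⇒ 6*H-K-K   [H → H - K]
6*H-K-K ⇒ 6*K-K-K   [H → K]
6*K-K-K ⇒ 6*6-K-K   [K → 6]
6*6-K-K ⇒ 6*6-6-K   [K → 6]
6*6-6-K ⇒ 6*6-6-6   [K → 6]

S ⇒ S*H ⇒ H*H ⇒ K*H ⇒ 6*H ⇒ 6*H-K ⇒ 6*H-K-K ⇒ 6*K-K-K ⇒ 6*6-K-K ⇒ 6*6-6-K ⇒ 6*6-6-6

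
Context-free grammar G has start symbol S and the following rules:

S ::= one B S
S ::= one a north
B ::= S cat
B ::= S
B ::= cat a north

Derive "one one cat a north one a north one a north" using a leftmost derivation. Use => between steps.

S => one B S => one S S => one one B S S => one one cat a north S S => one one cat a north one a north S => one one cat a north one a north one a north

S => one B S   [S ::= one B S]
one B S => one S S   [B ::= S]
one S S => one one B S S   [S ::= one B S]
one one B S S => one one cat a north S S   [B ::= cat a north]
one one cat a north S S => one one cat a north one a north S   [S ::= one a north]
one one cat a north one a north S => one one cat a north one a north one a north   [S ::= one a north]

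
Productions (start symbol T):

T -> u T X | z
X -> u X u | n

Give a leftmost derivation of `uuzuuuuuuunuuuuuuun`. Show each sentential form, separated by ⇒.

T⇒uTX⇒uuTXX⇒uuzXX⇒uuzuXuX⇒uuzuuXuuX⇒uuzuuuXuuuX⇒uuzuuuuXuuuuX⇒uuzuuuuuXuuuuuX⇒uuzuuuuuuXuuuuuuX⇒uuzuuuuuuuXuuuuuuuX⇒uuzuuuuuuunuuuuuuuX⇒uuzuuuuuuunuuuuuuun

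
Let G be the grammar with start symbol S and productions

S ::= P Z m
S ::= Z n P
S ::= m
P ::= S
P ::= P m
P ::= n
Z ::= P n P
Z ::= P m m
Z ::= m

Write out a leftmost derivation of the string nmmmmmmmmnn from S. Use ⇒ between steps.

S ⇒ ZnP ⇒ PmmnP ⇒ SmmnP ⇒ PZmmmnP ⇒ PmZmmmnP ⇒ SmZmmmnP ⇒ PZmmZmmmnP ⇒ PmZmmZmmmnP ⇒ nmZmmZmmmnP ⇒ nmmmmZmmmnP ⇒ nmmmmmmmmnP ⇒ nmmmmmmmmnn

S ⇒ ZnP   [S ::= Z n P]
ZnP ⇒ PmmnP   [Z ::= P m m]
PmmnP ⇒ SmmnP   [P ::= S]
SmmnP ⇒ PZmmmnP   [S ::= P Z m]
PZmmmnP ⇒ PmZmmmnP   [P ::= P m]
PmZmmmnP ⇒ SmZmmmnP   [P ::= S]
SmZmmmnP ⇒ PZmmZmmmnP   [S ::= P Z m]
PZmmZmmmnP ⇒ PmZmmZmmmnP   [P ::= P m]
PmZmmZmmmnP ⇒ nmZmmZmmmnP   [P ::= n]
nmZmmZmmmnP ⇒ nmmmmZmmmnP   [Z ::= m]
nmmmmZmmmnP ⇒ nmmmmmmmmnP   [Z ::= m]
nmmmmmmmmnP ⇒ nmmmmmmmmnn   [P ::= n]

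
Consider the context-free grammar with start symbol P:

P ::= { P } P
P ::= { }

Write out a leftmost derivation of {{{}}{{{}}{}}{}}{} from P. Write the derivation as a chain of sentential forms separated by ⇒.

P ⇒ {P}P   [P ::= { P } P]
{P}P ⇒ {{P}P}P   [P ::= { P } P]
{{P}P}P ⇒ {{{}}P}P   [P ::= { }]
{{{}}P}P ⇒ {{{}}{P}P}P   [P ::= { P } P]
{{{}}{P}P}P ⇒ {{{}}{{P}P}P}P   [P ::= { P } P]
{{{}}{{P}P}P}P ⇒ {{{}}{{{}}P}P}P   [P ::= { }]
{{{}}{{{}}P}P}P ⇒ {{{}}{{{}}{}}P}P   [P ::= { }]
{{{}}{{{}}{}}P}P ⇒ {{{}}{{{}}{}}{}}P   [P ::= { }]
{{{}}{{{}}{}}{}}P ⇒ {{{}}{{{}}{}}{}}{}   [P ::= { }]

P ⇒ {P}P ⇒ {{P}P}P ⇒ {{{}}P}P ⇒ {{{}}{P}P}P ⇒ {{{}}{{P}P}P}P ⇒ {{{}}{{{}}P}P}P ⇒ {{{}}{{{}}{}}P}P ⇒ {{{}}{{{}}{}}{}}P ⇒ {{{}}{{{}}{}}{}}{}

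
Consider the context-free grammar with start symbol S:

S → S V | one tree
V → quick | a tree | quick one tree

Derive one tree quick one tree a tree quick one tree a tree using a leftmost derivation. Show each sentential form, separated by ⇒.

S ⇒ S V ⇒ S V V ⇒ S V V V ⇒ S V V V V ⇒ one tree V V V V ⇒ one tree quick one tree V V V ⇒ one tree quick one tree a tree V V ⇒ one tree quick one tree a tree quick one tree V ⇒ one tree quick one tree a tree quick one tree a tree

S ⇒ S V   [S → S V]
S V ⇒ S V V   [S → S V]
S V V ⇒ S V V V   [S → S V]
S V V V ⇒ S V V V V   [S → S V]
S V V V V ⇒ one tree V V V V   [S → one tree]
one tree V V V V ⇒ one tree quick one tree V V V   [V → quick one tree]
one tree quick one tree V V V ⇒ one tree quick one tree a tree V V   [V → a tree]
one tree quick one tree a tree V V ⇒ one tree quick one tree a tree quick one tree V   [V → quick one tree]
one tree quick one tree a tree quick one tree V ⇒ one tree quick one tree a tree quick one tree a tree   [V → a tree]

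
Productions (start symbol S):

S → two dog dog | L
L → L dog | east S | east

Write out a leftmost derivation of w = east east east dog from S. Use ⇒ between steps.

S ⇒ L   [S → L]
L ⇒ east S   [L → east S]
east S ⇒ east L   [S → L]
east L ⇒ east east S   [L → east S]
east east S ⇒ east east L   [S → L]
east east L ⇒ east east L dog   [L → L dog]
east east L dog ⇒ east east east dog   [L → east]

S ⇒ L ⇒ east S ⇒ east L ⇒ east east S ⇒ east east L ⇒ east east L dog ⇒ east east east dog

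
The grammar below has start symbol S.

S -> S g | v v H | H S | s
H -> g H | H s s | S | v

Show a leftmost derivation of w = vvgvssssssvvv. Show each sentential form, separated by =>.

S => HS => SS => vvHS => vvHssS => vvHssssS => vvgHssssS => vvgHssssssS => vvgvssssssS => vvgvssssssvvH => vvgvssssssvvv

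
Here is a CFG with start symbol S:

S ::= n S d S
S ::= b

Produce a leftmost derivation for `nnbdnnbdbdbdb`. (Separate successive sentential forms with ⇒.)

S ⇒ nSdS ⇒ nnSdSdS ⇒ nnbdSdS ⇒ nnbdnSdSdS ⇒ nnbdnnSdSdSdS ⇒ nnbdnnbdSdSdS ⇒ nnbdnnbdbdSdS ⇒ nnbdnnbdbdbdS ⇒ nnbdnnbdbdbdb

S ⇒ nSdS   [S ::= n S d S]
nSdS ⇒ nnSdSdS   [S ::= n S d S]
nnSdSdS ⇒ nnbdSdS   [S ::= b]
nnbdSdS ⇒ nnbdnSdSdS   [S ::= n S d S]
nnbdnSdSdS ⇒ nnbdnnSdSdSdS   [S ::= n S d S]
nnbdnnSdSdSdS ⇒ nnbdnnbdSdSdS   [S ::= b]
nnbdnnbdSdSdS ⇒ nnbdnnbdbdSdS   [S ::= b]
nnbdnnbdbdSdS ⇒ nnbdnnbdbdbdS   [S ::= b]
nnbdnnbdbdbdS ⇒ nnbdnnbdbdbdb   [S ::= b]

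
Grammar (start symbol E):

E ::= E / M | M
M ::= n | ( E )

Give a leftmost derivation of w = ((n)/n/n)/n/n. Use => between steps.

E=>E/M=>E/M/M=>M/M/M=>(E)/M/M=>(E/M)/M/M=>(E/M/M)/M/M=>(M/M/M)/M/M=>((E)/M/M)/M/M=>((M)/M/M)/M/M=>((n)/M/M)/M/M=>((n)/n/M)/M/M=>((n)/n/n)/M/M=>((n)/n/n)/n/M=>((n)/n/n)/n/n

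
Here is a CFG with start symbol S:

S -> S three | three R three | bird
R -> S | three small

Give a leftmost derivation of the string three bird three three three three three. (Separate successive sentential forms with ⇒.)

S ⇒ S three ⇒ S three three ⇒ S three three three ⇒ three R three three three three ⇒ three S three three three three ⇒ three S three three three three three ⇒ three bird three three three three three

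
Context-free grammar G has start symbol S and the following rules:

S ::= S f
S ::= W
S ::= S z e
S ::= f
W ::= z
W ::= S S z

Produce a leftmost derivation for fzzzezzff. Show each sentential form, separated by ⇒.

S ⇒ Sf ⇒ Sff ⇒ Wff ⇒ SSzff ⇒ fSzff ⇒ fWzff ⇒ fSSzzff ⇒ fWSzzff ⇒ fzSzzff ⇒ fzSzezzff ⇒ fzWzezzff ⇒ fzzzezzff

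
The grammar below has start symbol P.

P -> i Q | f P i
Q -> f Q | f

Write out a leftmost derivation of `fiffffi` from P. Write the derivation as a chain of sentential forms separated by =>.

P => fPi => fiQi => fifQi => fiffQi => fifffQi => fiffffi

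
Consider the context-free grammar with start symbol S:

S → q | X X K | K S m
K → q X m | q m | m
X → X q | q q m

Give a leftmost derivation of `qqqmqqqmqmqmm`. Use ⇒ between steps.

S⇒KSm⇒qXmSm⇒qXqmSm⇒qXqqmSm⇒qXqqqmSm⇒qqqmqqqmSm⇒qqqmqqqmKSmm⇒qqqmqqqmqmSmm⇒qqqmqqqmqmqmm

S ⇒ KSm   [S → K S m]
KSm ⇒ qXmSm   [K → q X m]
qXmSm ⇒ qXqmSm   [X → X q]
qXqmSm ⇒ qXqqmSm   [X → X q]
qXqqmSm ⇒ qXqqqmSm   [X → X q]
qXqqqmSm ⇒ qqqmqqqmSm   [X → q q m]
qqqmqqqmSm ⇒ qqqmqqqmKSmm   [S → K S m]
qqqmqqqmKSmm ⇒ qqqmqqqmqmSmm   [K → q m]
qqqmqqqmqmSmm ⇒ qqqmqqqmqmqmm   [S → q]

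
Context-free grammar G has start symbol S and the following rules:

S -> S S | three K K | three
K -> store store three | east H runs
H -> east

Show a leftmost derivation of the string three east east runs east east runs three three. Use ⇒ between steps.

S ⇒ S S   [S -> S S]
S S ⇒ three K K S   [S -> three K K]
three K K S ⇒ three east H runs K S   [K -> east H runs]
three east H runs K S ⇒ three east east runs K S   [H -> east]
three east east runs K S ⇒ three east east runs east H runs S   [K -> east H runs]
three east east runs east H runs S ⇒ three east east runs east east runs S   [H -> east]
three east east runs east east runs S ⇒ three east east runs east east runs S S   [S -> S S]
three east east runs east east runs S S ⇒ three east east runs east east runs three S   [S -> three]
three east east runs east east runs three S ⇒ three east east runs east east runs three three   [S -> three]

S ⇒ S S ⇒ three K K S ⇒ three east H runs K S ⇒ three east east runs K S ⇒ three east east runs east H runs S ⇒ three east east runs east east runs S ⇒ three east east runs east east runs S S ⇒ three east east runs east east runs three S ⇒ three east east runs east east runs three three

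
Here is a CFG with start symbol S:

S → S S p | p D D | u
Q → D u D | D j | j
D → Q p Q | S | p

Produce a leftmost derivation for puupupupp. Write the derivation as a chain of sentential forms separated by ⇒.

S ⇒ pDD   [S → p D D]
pDD ⇒ pSD   [D → S]
pSD ⇒ pSSpD   [S → S S p]
pSSpD ⇒ pSSpSpD   [S → S S p]
pSSpSpD ⇒ pSSpSpSpD   [S → S S p]
pSSpSpSpD ⇒ puSpSpSpD   [S → u]
puSpSpSpD ⇒ puupSpSpD   [S → u]
puupSpSpD ⇒ puupupSpD   [S → u]
puupupSpD ⇒ puupupupD   [S → u]
puupupupD ⇒ puupupupp   [D → p]

S ⇒ pDD ⇒ pSD ⇒ pSSpD ⇒ pSSpSpD ⇒ pSSpSpSpD ⇒ puSpSpSpD ⇒ puupSpSpD ⇒ puupupSpD ⇒ puupupupD ⇒ puupupupp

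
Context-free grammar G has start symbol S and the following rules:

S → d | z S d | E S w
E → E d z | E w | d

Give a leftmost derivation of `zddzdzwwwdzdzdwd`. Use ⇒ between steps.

S ⇒ zSd   [S → z S d]
zSd ⇒ zESwd   [S → E S w]
zESwd ⇒ zEdzSwd   [E → E d z]
zEdzSwd ⇒ zEdzdzSwd   [E → E d z]
zEdzdzSwd ⇒ zEwdzdzSwd   [E → E w]
zEwdzdzSwd ⇒ zEwwdzdzSwd   [E → E w]
zEwwdzdzSwd ⇒ zEwwwdzdzSwd   [E → E w]
zEwwwdzdzSwd ⇒ zEdzwwwdzdzSwd   [E → E d z]
zEdzwwwdzdzSwd ⇒ zEdzdzwwwdzdzSwd   [E → E d z]
zEdzdzwwwdzdzSwd ⇒ zddzdzwwwdzdzSwd   [E → d]
zddzdzwwwdzdzSwd ⇒ zddzdzwwwdzdzdwd   [S → d]

S ⇒ zSd ⇒ zESwd ⇒ zEdzSwd ⇒ zEdzdzSwd ⇒ zEwdzdzSwd ⇒ zEwwdzdzSwd ⇒ zEwwwdzdzSwd ⇒ zEdzwwwdzdzSwd ⇒ zEdzdzwwwdzdzSwd ⇒ zddzdzwwwdzdzSwd ⇒ zddzdzwwwdzdzdwd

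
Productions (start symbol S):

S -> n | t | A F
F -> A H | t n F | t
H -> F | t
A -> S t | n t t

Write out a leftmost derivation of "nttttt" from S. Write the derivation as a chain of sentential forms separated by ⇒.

S⇒AF⇒StF⇒AFtF⇒nttFtF⇒nttttF⇒nttttt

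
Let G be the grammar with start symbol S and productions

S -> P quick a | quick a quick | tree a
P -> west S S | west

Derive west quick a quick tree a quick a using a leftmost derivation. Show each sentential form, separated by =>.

S => P quick a => west S S quick a => west quick a quick S quick a => west quick a quick tree a quick a

S => P quick a   [S -> P quick a]
P quick a => west S S quick a   [P -> west S S]
west S S quick a => west quick a quick S quick a   [S -> quick a quick]
west quick a quick S quick a => west quick a quick tree a quick a   [S -> tree a]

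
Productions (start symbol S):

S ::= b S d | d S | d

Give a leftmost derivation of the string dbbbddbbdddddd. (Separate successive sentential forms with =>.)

S => dS => dbSd => dbbSdd => dbbbSddd => dbbbdSddd => dbbbddSddd => dbbbddbSdddd => dbbbddbbSddddd => dbbbddbbdddddd

S => dS   [S ::= d S]
dS => dbSd   [S ::= b S d]
dbSd => dbbSdd   [S ::= b S d]
dbbSdd => dbbbSddd   [S ::= b S d]
dbbbSddd => dbbbdSddd   [S ::= d S]
dbbbdSddd => dbbbddSddd   [S ::= d S]
dbbbddSddd => dbbbddbSdddd   [S ::= b S d]
dbbbddbSdddd => dbbbddbbSddddd   [S ::= b S d]
dbbbddbbSddddd => dbbbddbbdddddd   [S ::= d]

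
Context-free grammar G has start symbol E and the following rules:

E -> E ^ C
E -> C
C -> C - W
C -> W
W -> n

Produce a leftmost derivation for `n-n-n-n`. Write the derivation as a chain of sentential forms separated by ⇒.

E ⇒ C   [E -> C]
C ⇒ C-W   [C -> C - W]
C-W ⇒ C-W-W   [C -> C - W]
C-W-W ⇒ C-W-W-W   [C -> C - W]
C-W-W-W ⇒ W-W-W-W   [C -> W]
W-W-W-W ⇒ n-W-W-W   [W -> n]
n-W-W-W ⇒ n-n-W-W   [W -> n]
n-n-W-W ⇒ n-n-n-W   [W -> n]
n-n-n-W ⇒ n-n-n-n   [W -> n]

E⇒C⇒C-W⇒C-W-W⇒C-W-W-W⇒W-W-W-W⇒n-W-W-W⇒n-n-W-W⇒n-n-n-W⇒n-n-n-n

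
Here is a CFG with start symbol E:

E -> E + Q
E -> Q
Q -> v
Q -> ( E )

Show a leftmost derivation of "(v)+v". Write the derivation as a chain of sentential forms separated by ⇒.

E ⇒ E+Q   [E -> E + Q]
E+Q ⇒ Q+Q   [E -> Q]
Q+Q ⇒ (E)+Q   [Q -> ( E )]
(E)+Q ⇒ (Q)+Q   [E -> Q]
(Q)+Q ⇒ (v)+Q   [Q -> v]
(v)+Q ⇒ (v)+v   [Q -> v]

E ⇒ E+Q ⇒ Q+Q ⇒ (E)+Q ⇒ (Q)+Q ⇒ (v)+Q ⇒ (v)+v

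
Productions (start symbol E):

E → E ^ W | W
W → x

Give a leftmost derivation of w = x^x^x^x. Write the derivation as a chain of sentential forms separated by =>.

E => E^W => E^W^W => E^W^W^W => W^W^W^W => x^W^W^W => x^x^W^W => x^x^x^W => x^x^x^x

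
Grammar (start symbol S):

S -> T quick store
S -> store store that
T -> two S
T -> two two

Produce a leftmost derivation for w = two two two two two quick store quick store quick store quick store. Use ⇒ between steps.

S ⇒ T quick store   [S -> T quick store]
T quick store ⇒ two S quick store   [T -> two S]
two S quick store ⇒ two T quick store quick store   [S -> T quick store]
two T quick store quick store ⇒ two two S quick store quick store   [T -> two S]
two two S quick store quick store ⇒ two two T quick store quick store quick store   [S -> T quick store]
two two T quick store quick store quick store ⇒ two two two S quick store quick store quick store   [T -> two S]
two two two S quick store quick store quick store ⇒ two two two T quick store quick store quick store quick store   [S -> T quick store]
two two two T quick store quick store quick store quick store ⇒ two two two two two quick store quick store quick store quick store   [T -> two two]

S ⇒ T quick store ⇒ two S quick store ⇒ two T quick store quick store ⇒ two two S quick store quick store ⇒ two two T quick store quick store quick store ⇒ two two two S quick store quick store quick store ⇒ two two two T quick store quick store quick store quick store ⇒ two two two two two quick store quick store quick store quick store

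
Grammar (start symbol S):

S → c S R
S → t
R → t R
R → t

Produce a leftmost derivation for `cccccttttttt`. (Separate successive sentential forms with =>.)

S => cSR => ccSRR => cccSRRR => ccccSRRRR => cccccSRRRRR => ccccctRRRRR => cccccttRRRRR => ccccctttRRRR => cccccttttRRR => ccccctttttRR => cccccttttttR => cccccttttttt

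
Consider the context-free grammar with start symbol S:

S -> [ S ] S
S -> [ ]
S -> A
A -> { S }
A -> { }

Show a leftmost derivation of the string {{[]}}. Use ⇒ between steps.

S ⇒ A ⇒ {S} ⇒ {A} ⇒ {{S}} ⇒ {{[]}}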